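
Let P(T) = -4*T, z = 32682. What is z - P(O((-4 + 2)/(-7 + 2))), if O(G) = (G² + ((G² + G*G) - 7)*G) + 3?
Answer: 4085494/125 ≈ 32684.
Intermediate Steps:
O(G) = 3 + G² + G*(-7 + 2*G²) (O(G) = (G² + ((G² + G²) - 7)*G) + 3 = (G² + (2*G² - 7)*G) + 3 = (G² + (-7 + 2*G²)*G) + 3 = (G² + G*(-7 + 2*G²)) + 3 = 3 + G² + G*(-7 + 2*G²))
z - P(O((-4 + 2)/(-7 + 2))) = 32682 - (-4)*(3 + ((-4 + 2)/(-7 + 2))² - 7*(-4 + 2)/(-7 + 2) + 2*((-4 + 2)/(-7 + 2))³) = 32682 - (-4)*(3 + (-2/(-5))² - (-14)/(-5) + 2*(-2/(-5))³) = 32682 - (-4)*(3 + (-2*(-⅕))² - (-14)*(-1)/5 + 2*(-2*(-⅕))³) = 32682 - (-4)*(3 + (⅖)² - 7*⅖ + 2*(⅖)³) = 32682 - (-4)*(3 + 4/25 - 14/5 + 2*(8/125)) = 32682 - (-4)*(3 + 4/25 - 14/5 + 16/125) = 32682 - (-4)*61/125 = 32682 - 1*(-244/125) = 32682 + 244/125 = 4085494/125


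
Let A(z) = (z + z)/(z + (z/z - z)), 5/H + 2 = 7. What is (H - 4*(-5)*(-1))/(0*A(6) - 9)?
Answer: 19/9 ≈ 2.1111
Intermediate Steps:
H = 1 (H = 5/(-2 + 7) = 5/5 = 5*(⅕) = 1)
A(z) = 2*z (A(z) = (2*z)/(z + (1 - z)) = (2*z)/1 = (2*z)*1 = 2*z)
(H - 4*(-5)*(-1))/(0*A(6) - 9) = (1 - 4*(-5)*(-1))/(0*(2*6) - 9) = (1 + 20*(-1))/(0*12 - 9) = (1 - 20)/(0 - 9) = -19/(-9) = -19*(-⅑) = 19/9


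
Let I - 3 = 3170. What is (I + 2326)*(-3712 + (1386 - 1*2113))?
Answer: -24410061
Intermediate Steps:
I = 3173 (I = 3 + 3170 = 3173)
(I + 2326)*(-3712 + (1386 - 1*2113)) = (3173 + 2326)*(-3712 + (1386 - 1*2113)) = 5499*(-3712 + (1386 - 2113)) = 5499*(-3712 - 727) = 5499*(-4439) = -24410061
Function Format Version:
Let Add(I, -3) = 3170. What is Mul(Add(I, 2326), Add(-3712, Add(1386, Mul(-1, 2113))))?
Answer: -24410061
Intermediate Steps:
I = 3173 (I = Add(3, 3170) = 3173)
Mul(Add(I, 2326), Add(-3712, Add(1386, Mul(-1, 2113)))) = Mul(Add(3173, 2326), Add(-3712, Add(1386, Mul(-1, 2113)))) = Mul(5499, Add(-3712, Add(1386, -2113))) = Mul(5499, Add(-3712, -727)) = Mul(5499, -4439) = -24410061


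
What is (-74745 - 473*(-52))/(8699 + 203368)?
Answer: -50149/212067 ≈ -0.23648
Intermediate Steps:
(-74745 - 473*(-52))/(8699 + 203368) = (-74745 + 24596)/212067 = -50149*1/212067 = -50149/212067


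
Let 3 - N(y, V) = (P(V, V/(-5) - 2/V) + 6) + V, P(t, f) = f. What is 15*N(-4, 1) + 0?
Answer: -27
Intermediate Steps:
N(y, V) = -3 + 2/V - 4*V/5 (N(y, V) = 3 - (((V/(-5) - 2/V) + 6) + V) = 3 - (((V*(-⅕) - 2/V) + 6) + V) = 3 - (((-V/5 - 2/V) + 6) + V) = 3 - (((-2/V - V/5) + 6) + V) = 3 - ((6 - 2/V - V/5) + V) = 3 - (6 - 2/V + 4*V/5) = 3 + (-6 + 2/V - 4*V/5) = -3 + 2/V - 4*V/5)
15*N(-4, 1) + 0 = 15*(-3 + 2/1 - ⅘*1) + 0 = 15*(-3 + 2*1 - ⅘) + 0 = 15*(-3 + 2 - ⅘) + 0 = 15*(-9/5) + 0 = -27 + 0 = -27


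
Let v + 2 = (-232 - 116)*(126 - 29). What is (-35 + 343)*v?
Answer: -10397464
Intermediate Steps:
v = -33758 (v = -2 + (-232 - 116)*(126 - 29) = -2 - 348*97 = -2 - 33756 = -33758)
(-35 + 343)*v = (-35 + 343)*(-33758) = 308*(-33758) = -10397464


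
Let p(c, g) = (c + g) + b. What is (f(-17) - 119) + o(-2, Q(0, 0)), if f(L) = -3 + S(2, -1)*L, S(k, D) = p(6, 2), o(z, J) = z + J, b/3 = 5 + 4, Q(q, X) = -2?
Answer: -721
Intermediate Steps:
b = 27 (b = 3*(5 + 4) = 3*9 = 27)
o(z, J) = J + z
p(c, g) = 27 + c + g (p(c, g) = (c + g) + 27 = 27 + c + g)
S(k, D) = 35 (S(k, D) = 27 + 6 + 2 = 35)
f(L) = -3 + 35*L
(f(-17) - 119) + o(-2, Q(0, 0)) = ((-3 + 35*(-17)) - 119) + (-2 - 2) = ((-3 - 595) - 119) - 4 = (-598 - 119) - 4 = -717 - 4 = -721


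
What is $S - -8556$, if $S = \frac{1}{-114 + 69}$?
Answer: $\frac{385019}{45} \approx 8556.0$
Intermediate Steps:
$S = - \frac{1}{45}$ ($S = \frac{1}{-45} = - \frac{1}{45} \approx -0.022222$)
$S - -8556 = - \frac{1}{45} - -8556 = - \frac{1}{45} + 8556 = \frac{385019}{45}$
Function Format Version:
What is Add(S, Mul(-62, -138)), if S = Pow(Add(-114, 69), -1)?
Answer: Rational(385019, 45) ≈ 8556.0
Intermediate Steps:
S = Rational(-1, 45) (S = Pow(-45, -1) = Rational(-1, 45) ≈ -0.022222)
Add(S, Mul(-62, -138)) = Add(Rational(-1, 45), Mul(-62, -138)) = Add(Rational(-1, 45), 8556) = Rational(385019, 45)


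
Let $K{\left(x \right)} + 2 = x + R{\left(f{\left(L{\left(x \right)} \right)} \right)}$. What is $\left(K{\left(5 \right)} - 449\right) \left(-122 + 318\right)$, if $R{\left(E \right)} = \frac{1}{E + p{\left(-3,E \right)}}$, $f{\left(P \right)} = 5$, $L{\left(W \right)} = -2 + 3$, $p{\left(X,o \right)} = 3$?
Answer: $- \frac{174783}{2} \approx -87392.0$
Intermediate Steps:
$L{\left(W \right)} = 1$
$R{\left(E \right)} = \frac{1}{3 + E}$ ($R{\left(E \right)} = \frac{1}{E + 3} = \frac{1}{3 + E}$)
$K{\left(x \right)} = - \frac{15}{8} + x$ ($K{\left(x \right)} = -2 + \left(x + \frac{1}{3 + 5}\right) = -2 + \left(x + \frac{1}{8}\right) = -2 + \left(\frac{1}{8} + x\right) = - \frac{15}{8} + x$)
$\left(K{\left(5 \right)} - 449\right) \left(-122 + 318\right) = \left(\left(- \frac{15}{8} + 5\right) - 449\right) \left(-122 + 318\right) = \left(\frac{25}{8} - 449\right) 196 = \left(- \frac{3567}{8}\right) 196 = - \frac{174783}{2}$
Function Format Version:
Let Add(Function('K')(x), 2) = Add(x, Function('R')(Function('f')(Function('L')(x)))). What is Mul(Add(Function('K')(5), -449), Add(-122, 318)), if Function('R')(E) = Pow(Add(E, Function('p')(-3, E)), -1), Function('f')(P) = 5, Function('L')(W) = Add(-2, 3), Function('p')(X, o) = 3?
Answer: Rational(-174783, 2) ≈ -87392.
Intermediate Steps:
Function('L')(W) = 1
Function('R')(E) = Pow(Add(3, E), -1) (Function('R')(E) = Pow(Add(E, 3), -1) = Pow(Add(3, E), -1))
Function('K')(x) = Add(Rational(-15, 8), x) (Function('K')(x) = Add(-2, Add(x, Pow(Add(3, 5), -1))) = Add(-2, Add(x, Pow(8, -1))) = Add(-2, Add(x, Rational(1, 8))) = Add(-2, Add(Rational(1, 8), x)) = Add(Rational(-15, 8), x))
Mul(Add(Function('K')(5), -449), Add(-122, 318)) = Mul(Add(Add(Rational(-15, 8), 5), -449), Add(-122, 318)) = Mul(Add(Rational(25, 8), -449), 196) = Mul(Rational(-3567, 8), 196) = Rational(-174783, 2)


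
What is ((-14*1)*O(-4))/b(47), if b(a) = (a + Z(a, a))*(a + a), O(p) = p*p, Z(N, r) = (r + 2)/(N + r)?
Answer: -224/4467 ≈ -0.050146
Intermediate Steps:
Z(N, r) = (2 + r)/(N + r)
O(p) = p**2
b(a) = 2*a*(a + (2 + a)/(2*a)) (b(a) = (a + (2 + a)/(a + a))*(a + a) = (a + (2 + a)/((2*a)))*(2*a) = (a + (1/(2*a))*(2 + a))*(2*a) = (a + (2 + a)/(2*a))*(2*a) = 2*a*(a + (2 + a)/(2*a)))
((-14*1)*O(-4))/b(47) = (-14*1*(-4)**2)/(2 + 47 + 2*47**2) = (-14*16)/(2 + 47 + 2*2209) = -224/(2 + 47 + 4418) = -224/4467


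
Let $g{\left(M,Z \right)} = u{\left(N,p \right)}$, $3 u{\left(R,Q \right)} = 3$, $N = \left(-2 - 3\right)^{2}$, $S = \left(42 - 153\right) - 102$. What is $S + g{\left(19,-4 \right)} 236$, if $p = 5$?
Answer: $23$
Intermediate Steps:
$S = -213$ ($S = -111 - 102 = -213$)
$N = 25$ ($N = \left(-5\right)^{2} = 25$)
$u{\left(R,Q \right)} = 1$ ($u{\left(R,Q \right)} = \frac{1}{3} \cdot 3 = 1$)
$g{\left(M,Z \right)} = 1$
$S + g{\left(19,-4 \right)} 236 = -213 + 1 \cdot 236 = -213 + 236 = 23$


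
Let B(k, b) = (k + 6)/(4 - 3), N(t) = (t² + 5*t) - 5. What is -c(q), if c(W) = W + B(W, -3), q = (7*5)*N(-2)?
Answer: 764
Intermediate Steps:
N(t) = -5 + t² + 5*t
B(k, b) = 6 + k (B(k, b) = (6 + k)/1 = (6 + k)*1 = 6 + k)
q = -385 (q = (7*5)*(-5 + (-2)² + 5*(-2)) = 35*(-5 + 4 - 10) = 35*(-11) = -385)
c(W) = 6 + 2*W (c(W) = W + (6 + W) = 6 + 2*W)
-c(q) = -(6 + 2*(-385)) = -(6 - 770) = -1*(-764) = 764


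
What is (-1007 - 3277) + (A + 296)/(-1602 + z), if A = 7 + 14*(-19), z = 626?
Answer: -4181221/976 ≈ -4284.0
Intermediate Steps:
A = -259 (A = 7 - 266 = -259)
(-1007 - 3277) + (A + 296)/(-1602 + z) = (-1007 - 3277) + (-259 + 296)/(-1602 + 626) = -4284 + 37/(-976) = -4284 + 37*(-1/976) = -4284 - 37/976 = -4181221/976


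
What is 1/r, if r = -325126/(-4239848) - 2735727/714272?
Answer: -378550588832/1420854781403 ≈ -0.26642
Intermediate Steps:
r = -1420854781403/378550588832 (r = -325126*(-1/4239848) - 2735727*1/714272 = 162563/2119924 - 2735727/714272 = -1420854781403/378550588832 ≈ -3.7534)
1/r = 1/(-1420854781403/378550588832) = -378550588832/1420854781403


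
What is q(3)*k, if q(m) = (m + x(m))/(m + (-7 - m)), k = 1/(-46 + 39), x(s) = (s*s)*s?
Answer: 30/49 ≈ 0.61224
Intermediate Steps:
x(s) = s³ (x(s) = s²*s = s³)
k = -⅐ (k = 1/(-7) = -⅐ ≈ -0.14286)
q(m) = -m/7 - m³/7 (q(m) = (m + m³)/(m + (-7 - m)) = (m + m³)/(-7) = (m + m³)*(-⅐) = -m/7 - m³/7)
q(3)*k = ((⅐)*3*(-1 - 1*3²))*(-⅐) = ((⅐)*3*(-1 - 1*9))*(-⅐) = ((⅐)*3*(-1 - 9))*(-⅐) = ((⅐)*3*(-10))*(-⅐) = -30/7*(-⅐) = 30/49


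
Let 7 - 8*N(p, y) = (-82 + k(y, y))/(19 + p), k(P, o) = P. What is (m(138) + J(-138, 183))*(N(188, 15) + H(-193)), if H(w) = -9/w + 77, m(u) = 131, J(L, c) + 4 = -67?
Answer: 62293270/13317 ≈ 4677.7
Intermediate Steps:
J(L, c) = -71 (J(L, c) = -4 - 67 = -71)
N(p, y) = 7/8 - (-82 + y)/(8*(19 + p))
H(w) = 77 - 9/w
(m(138) + J(-138, 183))*(N(188, 15) + H(-193)) = (131 - 71)*((215 - 1*15 + 7*188)/(8*(19 + 188)) + (77 - 9/(-193))) = 60*((⅛)*(215 - 15 + 1316)/207 + (77 - 9*(-1/193))) = 60*((⅛)*(1/207)*1516 + (77 + 9/193)) = 60*(379/414 + 14870/193) = 60*(6229327/79902) = 62293270/13317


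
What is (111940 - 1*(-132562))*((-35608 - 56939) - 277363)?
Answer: -90443734820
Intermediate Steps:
(111940 - 1*(-132562))*((-35608 - 56939) - 277363) = (111940 + 132562)*(-92547 - 277363) = 244502*(-369910) = -90443734820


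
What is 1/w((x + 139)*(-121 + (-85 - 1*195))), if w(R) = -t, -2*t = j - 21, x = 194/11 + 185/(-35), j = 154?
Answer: 2/133 ≈ 0.015038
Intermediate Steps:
x = 951/77 (x = 194*(1/11) + 185*(-1/35) = 194/11 - 37/7 = 951/77 ≈ 12.351)
t = -133/2 (t = -(154 - 21)/2 = -1/2*133 = -133/2 ≈ -66.500)
w(R) = 133/2 (w(R) = -1*(-133/2) = 133/2)
1/w((x + 139)*(-121 + (-85 - 1*195))) = 1/(133/2) = 2/133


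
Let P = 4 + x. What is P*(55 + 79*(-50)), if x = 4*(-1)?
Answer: 0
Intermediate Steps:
x = -4
P = 0 (P = 4 - 4 = 0)
P*(55 + 79*(-50)) = 0*(55 + 79*(-50)) = 0*(55 - 3950) = 0*(-3895) = 0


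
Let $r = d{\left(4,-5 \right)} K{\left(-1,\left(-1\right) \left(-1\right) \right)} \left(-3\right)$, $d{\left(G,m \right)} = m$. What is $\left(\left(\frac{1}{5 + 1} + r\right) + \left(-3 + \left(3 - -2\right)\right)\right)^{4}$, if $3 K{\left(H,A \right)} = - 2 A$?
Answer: $\frac{4879681}{1296} \approx 3765.2$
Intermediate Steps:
$K{\left(H,A \right)} = - \frac{2 A}{3}$ ($K{\left(H,A \right)} = \frac{\left(-2\right) A}{3} = - \frac{2 A}{3}$)
$r = -10$ ($r = - 5 \left(- \frac{2 \left(\left(-1\right) \left(-1\right)\right)}{3}\right) \left(-3\right) = - 5 \left(\left(- \frac{2}{3}\right) 1\right) \left(-3\right) = \left(-5\right) \left(- \frac{2}{3}\right) \left(-3\right) = \frac{10}{3} \left(-3\right) = -10$)
$\left(\left(\frac{1}{5 + 1} + r\right) + \left(-3 + \left(3 - -2\right)\right)\right)^{4} = \left(\left(\frac{1}{5 + 1} - 10\right) + \left(-3 + \left(3 - -2\right)\right)\right)^{4} = \left(\left(\frac{1}{6} - 10\right) + \left(-3 + \left(3 + 2\right)\right)\right)^{4} = \left(\left(\frac{1}{6} - 10\right) + \left(-3 + 5\right)\right)^{4} = \left(- \frac{59}{6} + 2\right)^{4} = \left(- \frac{47}{6}\right)^{4} = \frac{4879681}{1296}$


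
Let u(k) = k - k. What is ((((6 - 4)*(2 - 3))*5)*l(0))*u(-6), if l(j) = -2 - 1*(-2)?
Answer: 0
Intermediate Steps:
u(k) = 0
l(j) = 0 (l(j) = -2 + 2 = 0)
((((6 - 4)*(2 - 3))*5)*l(0))*u(-6) = ((((6 - 4)*(2 - 3))*5)*0)*0 = (((2*(-1))*5)*0)*0 = (-2*5*0)*0 = -10*0*0 = 0*0 = 0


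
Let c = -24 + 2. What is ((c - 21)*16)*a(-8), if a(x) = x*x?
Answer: -44032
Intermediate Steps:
a(x) = x²
c = -22
((c - 21)*16)*a(-8) = ((-22 - 21)*16)*(-8)² = -43*16*64 = -688*64 = -44032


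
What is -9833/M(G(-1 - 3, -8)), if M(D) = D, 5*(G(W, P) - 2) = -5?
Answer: -9833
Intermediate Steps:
G(W, P) = 1 (G(W, P) = 2 + (⅕)*(-5) = 2 - 1 = 1)
-9833/M(G(-1 - 3, -8)) = -9833/1 = -9833*1 = -9833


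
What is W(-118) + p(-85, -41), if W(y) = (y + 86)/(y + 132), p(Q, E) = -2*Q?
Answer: 1174/7 ≈ 167.71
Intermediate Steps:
W(y) = (86 + y)/(132 + y)
W(-118) + p(-85, -41) = (86 - 118)/(132 - 118) - 2*(-85) = -32/14 + 170 = (1/14)*(-32) + 170 = -16/7 + 170 = 1174/7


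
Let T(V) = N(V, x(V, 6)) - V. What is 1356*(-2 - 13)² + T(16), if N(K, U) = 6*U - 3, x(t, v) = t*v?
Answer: 305657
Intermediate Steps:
N(K, U) = -3 + 6*U
T(V) = -3 + 35*V (T(V) = (-3 + 6*(V*6)) - V = (-3 + 6*(6*V)) - V = (-3 + 36*V) - V = -3 + 35*V)
1356*(-2 - 13)² + T(16) = 1356*(-2 - 13)² + (-3 + 35*16) = 1356*(-15)² + (-3 + 560) = 1356*225 + 557 = 305100 + 557 = 305657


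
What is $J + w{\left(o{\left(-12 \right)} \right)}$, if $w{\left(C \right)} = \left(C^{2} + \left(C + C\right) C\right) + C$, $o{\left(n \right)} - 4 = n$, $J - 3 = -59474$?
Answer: $-59287$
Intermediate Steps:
$J = -59471$ ($J = 3 - 59474 = -59471$)
$o{\left(n \right)} = 4 + n$
$w{\left(C \right)} = C + 3 C^{2}$ ($w{\left(C \right)} = \left(C^{2} + 2 C C\right) + C = \left(C^{2} + 2 C^{2}\right) + C = 3 C^{2} + C = C + 3 C^{2}$)
$J + w{\left(o{\left(-12 \right)} \right)} = -59471 + \left(4 - 12\right) \left(1 + 3 \left(4 - 12\right)\right) = -59471 - 8 \left(1 + 3 \left(-8\right)\right) = -59471 - 8 \left(1 - 24\right) = -59471 - -184 = -59471 + 184 = -59287$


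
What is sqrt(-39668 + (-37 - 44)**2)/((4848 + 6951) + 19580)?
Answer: I*sqrt(33107)/31379 ≈ 0.0057986*I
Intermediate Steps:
sqrt(-39668 + (-37 - 44)**2)/((4848 + 6951) + 19580) = sqrt(-39668 + (-81)**2)/(11799 + 19580) = sqrt(-39668 + 6561)/31379 = sqrt(-33107)*(1/31379) = (I*sqrt(33107))*(1/31379) = I*sqrt(33107)/31379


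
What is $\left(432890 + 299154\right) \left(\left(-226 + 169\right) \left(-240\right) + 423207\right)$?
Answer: $319820507028$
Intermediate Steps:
$\left(432890 + 299154\right) \left(\left(-226 + 169\right) \left(-240\right) + 423207\right) = 732044 \left(\left(-57\right) \left(-240\right) + 423207\right) = 732044 \left(13680 + 423207\right) = 732044 \cdot 436887 = 319820507028$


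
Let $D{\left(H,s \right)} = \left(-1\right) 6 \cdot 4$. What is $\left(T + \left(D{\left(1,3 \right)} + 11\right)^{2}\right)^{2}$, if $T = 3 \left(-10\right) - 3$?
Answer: $18496$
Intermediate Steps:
$D{\left(H,s \right)} = -24$ ($D{\left(H,s \right)} = \left(-6\right) 4 = -24$)
$T = -33$ ($T = -30 - 3 = -33$)
$\left(T + \left(D{\left(1,3 \right)} + 11\right)^{2}\right)^{2} = \left(-33 + \left(-24 + 11\right)^{2}\right)^{2} = \left(-33 + \left(-13\right)^{2}\right)^{2} = \left(-33 + 169\right)^{2} = 136^{2} = 18496$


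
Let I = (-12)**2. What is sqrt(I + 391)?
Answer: sqrt(535) ≈ 23.130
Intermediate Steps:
I = 144
sqrt(I + 391) = sqrt(144 + 391) = sqrt(535)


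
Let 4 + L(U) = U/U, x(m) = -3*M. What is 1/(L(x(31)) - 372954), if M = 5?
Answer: -1/372957 ≈ -2.6813e-6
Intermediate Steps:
x(m) = -15 (x(m) = -3*5 = -15)
L(U) = -3 (L(U) = -4 + U/U = -4 + 1 = -3)
1/(L(x(31)) - 372954) = 1/(-3 - 372954) = 1/(-372957) = -1/372957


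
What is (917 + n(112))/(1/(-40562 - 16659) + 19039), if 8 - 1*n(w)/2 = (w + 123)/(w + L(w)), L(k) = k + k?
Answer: 8955601489/183024343824 ≈ 0.048931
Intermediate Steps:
L(k) = 2*k
n(w) = 16 - 2*(123 + w)/(3*w) (n(w) = 16 - 2*(w + 123)/(w + 2*w) = 16 - 2*(123 + w)/(3*w))
(917 + n(112))/(1/(-40562 - 16659) + 19039) = (917 + (46/3 - 82/112))/(1/(-40562 - 16659) + 19039) = (917 + (46/3 - 82*1/112))/(1/(-57221) + 19039) = (917 + (46/3 - 41/56))/(-1/57221 + 19039) = (917 + 2453/168)/(1089430618/57221) = (156509/168)*(57221/1089430618) = 8955601489/183024343824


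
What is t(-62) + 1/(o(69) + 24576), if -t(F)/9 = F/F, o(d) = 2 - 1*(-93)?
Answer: -222038/24671 ≈ -9.0000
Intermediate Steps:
o(d) = 95 (o(d) = 2 + 93 = 95)
t(F) = -9 (t(F) = -9*F/F = -9*1 = -9)
t(-62) + 1/(o(69) + 24576) = -9 + 1/(95 + 24576) = -9 + 1/24671 = -222038/24671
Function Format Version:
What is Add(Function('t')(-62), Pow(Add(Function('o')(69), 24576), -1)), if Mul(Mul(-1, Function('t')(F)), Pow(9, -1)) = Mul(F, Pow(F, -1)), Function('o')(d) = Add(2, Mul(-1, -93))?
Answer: Rational(-222038, 24671) ≈ -9.0000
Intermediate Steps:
Function('o')(d) = 95 (Function('o')(d) = Add(2, 93) = 95)
Function('t')(F) = -9 (Function('t')(F) = Mul(-9, Mul(F, Pow(F, -1))) = Mul(-9, 1) = -9)
Add(Function('t')(-62), Pow(Add(Function('o')(69), 24576), -1)) = Add(-9, Pow(Add(95, 24576), -1)) = Add(-9, Pow(24671, -1)) = Add(-9, Rational(1, 24671)) = Rational(-222038, 24671)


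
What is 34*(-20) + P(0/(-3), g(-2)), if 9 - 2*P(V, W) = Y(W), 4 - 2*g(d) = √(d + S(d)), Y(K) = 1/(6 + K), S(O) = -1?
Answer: -349941/518 - I*√3/259 ≈ -675.56 - 0.0066875*I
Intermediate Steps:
g(d) = 2 - √(-1 + d)/2 (g(d) = 2 - √(d - 1)/2 = 2 - √(-1 + d)/2)
P(V, W) = 9/2 - 1/(2*(6 + W))
34*(-20) + P(0/(-3), g(-2)) = 34*(-20) + (53 + 9*(2 - √(-1 - 2)/2))/(2*(6 + (2 - √(-1 - 2)/2))) = -680 + (53 + 9*(2 - I*√3/2))/(2*(6 + (2 - I*√3/2))) = -680 + (53 + (18 - 9*I*√3/2))/(2*(8 - I*√3/2)) = -680 + (71 - 9*I*√3/2)/(2*(8 - I*√3/2))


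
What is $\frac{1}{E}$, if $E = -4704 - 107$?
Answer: $- \frac{1}{4811} \approx -0.00020786$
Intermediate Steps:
$E = -4811$
$\frac{1}{E} = \frac{1}{-4811} = - \frac{1}{4811}$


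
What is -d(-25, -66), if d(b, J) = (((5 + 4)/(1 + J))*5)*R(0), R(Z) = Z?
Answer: 0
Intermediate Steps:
d(b, J) = 0 (d(b, J) = (((5 + 4)/(1 + J))*5)*0 = ((9/(1 + J))*5)*0 = (45/(1 + J))*0 = 0)
-d(-25, -66) = -1*0 = 0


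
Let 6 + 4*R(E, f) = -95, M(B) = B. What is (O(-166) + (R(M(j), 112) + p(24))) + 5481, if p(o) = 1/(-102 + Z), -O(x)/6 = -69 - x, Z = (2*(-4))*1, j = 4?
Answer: 1072223/220 ≈ 4873.7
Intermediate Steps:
Z = -8 (Z = -8*1 = -8)
R(E, f) = -101/4 (R(E, f) = -3/2 + (¼)*(-95) = -3/2 - 95/4 = -101/4)
O(x) = 414 + 6*x (O(x) = -6*(-69 - x) = 414 + 6*x)
p(o) = -1/110 (p(o) = 1/(-102 - 8) = 1/(-110) = -1/110)
(O(-166) + (R(M(j), 112) + p(24))) + 5481 = ((414 + 6*(-166)) + (-101/4 - 1/110)) + 5481 = ((414 - 996) - 5557/220) + 5481 = (-582 - 5557/220) + 5481 = -133597/220 + 5481 = 1072223/220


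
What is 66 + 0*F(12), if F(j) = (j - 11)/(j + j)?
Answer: 66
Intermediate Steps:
F(j) = (-11 + j)/(2*j) (F(j) = (-11 + j)/((2*j)) = (-11 + j)*(1/(2*j)) = (-11 + j)/(2*j))
66 + 0*F(12) = 66 + 0*((½)*(-11 + 12)/12) = 66 + 0*((½)*(1/12)*1) = 66 + 0*(1/24) = 66 + 0 = 66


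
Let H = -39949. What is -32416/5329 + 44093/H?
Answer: -218565483/30412603 ≈ -7.1867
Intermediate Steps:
-32416/5329 + 44093/H = -32416/5329 + 44093/(-39949) = -32416*1/5329 + 44093*(-1/39949) = -32416/5329 - 6299/5707 = -218565483/30412603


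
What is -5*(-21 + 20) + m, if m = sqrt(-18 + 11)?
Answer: 5 + I*sqrt(7) ≈ 5.0 + 2.6458*I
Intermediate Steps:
m = I*sqrt(7) (m = sqrt(-7) = I*sqrt(7) ≈ 2.6458*I)
-5*(-21 + 20) + m = -5*(-21 + 20) + I*sqrt(7) = -5*(-1) + I*sqrt(7) = 5 + I*sqrt(7)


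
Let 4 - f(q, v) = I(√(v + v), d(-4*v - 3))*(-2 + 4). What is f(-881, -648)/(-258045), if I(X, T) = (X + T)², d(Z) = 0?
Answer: -2596/258045 ≈ -0.010060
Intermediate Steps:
I(X, T) = (T + X)²
f(q, v) = 4 - 4*v (f(q, v) = 4 - (0 + √(v + v))²*(-2 + 4) = 4 - (0 + √(2*v))²*2 = 4 - (0 + √2*√v)²*2 = 4 - (√2*√v)²*2 = 4 - 2*v*2 = 4 - 4*v)
f(-881, -648)/(-258045) = (4 - 4*(-648))/(-258045) = (4 + 2592)*(-1/258045) = 2596*(-1/258045) = -2596/258045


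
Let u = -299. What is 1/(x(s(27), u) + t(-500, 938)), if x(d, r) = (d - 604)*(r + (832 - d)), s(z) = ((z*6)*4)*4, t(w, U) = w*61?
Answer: -1/4123792 ≈ -2.4250e-7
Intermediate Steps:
t(w, U) = 61*w
s(z) = 96*z (s(z) = ((6*z)*4)*4 = (24*z)*4 = 96*z)
x(d, r) = (-604 + d)*(832 + r - d)
1/(x(s(27), u) + t(-500, 938)) = 1/((-502528 - (96*27)² - 604*(-299) + 1436*(96*27) + (96*27)*(-299)) + 61*(-500)) = 1/((-502528 - 1*2592² + 180596 + 1436*2592 + 2592*(-299)) - 30500) = 1/((-502528 - 1*6718464 + 180596 + 3722112 - 775008) - 30500) = 1/((-502528 - 6718464 + 180596 + 3722112 - 775008) - 30500) = 1/(-4093292 - 30500) = 1/(-4123792) = -1/4123792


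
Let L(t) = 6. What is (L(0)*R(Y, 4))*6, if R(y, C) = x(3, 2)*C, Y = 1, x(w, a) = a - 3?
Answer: -144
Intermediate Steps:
x(w, a) = -3 + a
R(y, C) = -C (R(y, C) = (-3 + 2)*C = -C)
(L(0)*R(Y, 4))*6 = (6*(-1*4))*6 = (6*(-4))*6 = -24*6 = -144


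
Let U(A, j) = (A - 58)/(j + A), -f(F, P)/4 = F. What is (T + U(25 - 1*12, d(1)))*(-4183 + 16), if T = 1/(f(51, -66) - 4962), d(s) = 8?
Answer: 5125873/574 ≈ 8930.1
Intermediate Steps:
f(F, P) = -4*F
T = -1/5166 (T = 1/(-4*51 - 4962) = 1/(-204 - 4962) = 1/(-5166) = -1/5166 ≈ -0.00019357)
U(A, j) = (-58 + A)/(A + j)
(T + U(25 - 1*12, d(1)))*(-4183 + 16) = (-1/5166 + (-58 + (25 - 1*12))/((25 - 1*12) + 8))*(-4183 + 16) = (-1/5166 + (-58 + (25 - 12))/((25 - 12) + 8))*(-4167) = (-1/5166 + (-58 + 13)/(13 + 8))*(-4167) = (-1/5166 - 45/21)*(-4167) = (-1/5166 + (1/21)*(-45))*(-4167) = (-1/5166 - 15/7)*(-4167) = -11071/5166*(-4167) = 5125873/574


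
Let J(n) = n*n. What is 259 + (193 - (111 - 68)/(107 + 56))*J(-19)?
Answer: 11383393/163 ≈ 69837.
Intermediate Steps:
J(n) = n²
259 + (193 - (111 - 68)/(107 + 56))*J(-19) = 259 + (193 - (111 - 68)/(107 + 56))*(-19)² = 259 + (193 - 43/163)*361 = 259 + (31416/163)*361 = 259 + 11341176/163 = 11383393/163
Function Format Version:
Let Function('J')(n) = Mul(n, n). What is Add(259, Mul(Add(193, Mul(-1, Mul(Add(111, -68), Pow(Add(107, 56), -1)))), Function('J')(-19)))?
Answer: Rational(11383393, 163) ≈ 69837.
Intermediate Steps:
Function('J')(n) = Pow(n, 2)
Add(259, Mul(Add(193, Mul(-1, Mul(Add(111, -68), Pow(Add(107, 56), -1)))), Function('J')(-19))) = Add(259, Mul(Add(193, Mul(-1, Mul(Add(111, -68), Pow(Add(107, 56), -1)))), Pow(-19, 2))) = Add(259, Mul(Add(193, Mul(-1, Mul(43, Pow(163, -1)))), 361)) = Add(259, Mul(Add(193, Mul(-1, Mul(43, Rational(1, 163)))), 361)) = Add(259, Mul(Add(193, Mul(-1, Rational(43, 163))), 361)) = Add(259, Mul(Add(193, Rational(-43, 163)), 361)) = Add(259, Mul(Rational(31416, 163), 361)) = Add(259, Rational(11341176, 163)) = Rational(11383393, 163)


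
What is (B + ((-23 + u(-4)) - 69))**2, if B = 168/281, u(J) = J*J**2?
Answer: 1906894224/78961 ≈ 24150.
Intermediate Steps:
u(J) = J**3
B = 168/281 (B = 168*(1/281) = 168/281 ≈ 0.59787)
(B + ((-23 + u(-4)) - 69))**2 = (168/281 + ((-23 + (-4)**3) - 69))**2 = (168/281 + ((-23 - 64) - 69))**2 = (168/281 + (-87 - 69))**2 = (168/281 - 156)**2 = (-43668/281)**2 = 1906894224/78961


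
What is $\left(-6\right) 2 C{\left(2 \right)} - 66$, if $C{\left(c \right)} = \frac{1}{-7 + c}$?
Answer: $- \frac{318}{5} \approx -63.6$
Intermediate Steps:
$\left(-6\right) 2 C{\left(2 \right)} - 66 = \frac{\left(-6\right) 2}{-7 + 2} - 66 = - \frac{12}{-5} - 66 = \left(-12\right) \left(- \frac{1}{5}\right) - 66 = \frac{12}{5} - 66 = - \frac{318}{5}$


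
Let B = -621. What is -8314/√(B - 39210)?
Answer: 8314*I*√39831/39831 ≈ 41.658*I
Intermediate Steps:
-8314/√(B - 39210) = -8314/√(-621 - 39210) = -8314*(-I*√39831/39831) = -(-8314)*I*√39831/39831 = 8314*I*√39831/39831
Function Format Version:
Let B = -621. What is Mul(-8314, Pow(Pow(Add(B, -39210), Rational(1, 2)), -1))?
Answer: Mul(Rational(8314, 39831), I, Pow(39831, Rational(1, 2))) ≈ Mul(41.658, I)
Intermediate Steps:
Mul(-8314, Pow(Pow(Add(B, -39210), Rational(1, 2)), -1)) = Mul(-8314, Pow(Pow(Add(-621, -39210), Rational(1, 2)), -1)) = Mul(-8314, Pow(Pow(-39831, Rational(1, 2)), -1)) = Mul(-8314, Pow(Mul(I, Pow(39831, Rational(1, 2))), -1)) = Mul(-8314, Mul(Rational(-1, 39831), I, Pow(39831, Rational(1, 2)))) = Mul(Rational(8314, 39831), I, Pow(39831, Rational(1, 2)))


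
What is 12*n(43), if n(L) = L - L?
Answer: 0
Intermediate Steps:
n(L) = 0
12*n(43) = 12*0 = 0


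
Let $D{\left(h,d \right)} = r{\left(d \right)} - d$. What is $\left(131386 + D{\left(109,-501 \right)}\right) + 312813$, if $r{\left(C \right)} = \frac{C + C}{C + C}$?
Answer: $444701$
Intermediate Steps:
$r{\left(C \right)} = 1$ ($r{\left(C \right)} = \frac{2 C}{2 C} = 2 C \frac{1}{2 C} = 1$)
$D{\left(h,d \right)} = 1 - d$
$\left(131386 + D{\left(109,-501 \right)}\right) + 312813 = \left(131386 + \left(1 - -501\right)\right) + 312813 = \left(131386 + \left(1 + 501\right)\right) + 312813 = \left(131386 + 502\right) + 312813 = 131888 + 312813 = 444701$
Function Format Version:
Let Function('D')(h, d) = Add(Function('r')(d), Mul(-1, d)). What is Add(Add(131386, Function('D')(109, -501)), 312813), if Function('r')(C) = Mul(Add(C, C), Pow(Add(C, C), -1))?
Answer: 444701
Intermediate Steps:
Function('r')(C) = 1 (Function('r')(C) = Mul(Mul(2, C), Pow(Mul(2, C), -1)) = Mul(Mul(2, C), Mul(Rational(1, 2), Pow(C, -1))) = 1)
Function('D')(h, d) = Add(1, Mul(-1, d))
Add(Add(131386, Function('D')(109, -501)), 312813) = Add(Add(131386, Add(1, Mul(-1, -501))), 312813) = Add(Add(131386, Add(1, 501)), 312813) = Add(Add(131386, 502), 312813) = Add(131888, 312813) = 444701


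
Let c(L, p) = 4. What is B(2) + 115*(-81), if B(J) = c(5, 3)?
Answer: -9311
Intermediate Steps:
B(J) = 4
B(2) + 115*(-81) = 4 + 115*(-81) = 4 - 9315 = -9311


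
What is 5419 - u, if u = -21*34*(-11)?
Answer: -2435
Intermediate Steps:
u = 7854 (u = -714*(-11) = 7854)
5419 - u = 5419 - 1*7854 = 5419 - 7854 = -2435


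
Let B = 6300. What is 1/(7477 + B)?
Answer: 1/13777 ≈ 7.2585e-5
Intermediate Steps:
1/(7477 + B) = 1/(7477 + 6300) = 1/13777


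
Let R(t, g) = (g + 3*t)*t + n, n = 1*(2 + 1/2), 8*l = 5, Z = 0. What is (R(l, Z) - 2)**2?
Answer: 11449/4096 ≈ 2.7952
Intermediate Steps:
l = 5/8 (l = (1/8)*5 = 5/8 ≈ 0.62500)
n = 5/2 (n = 1*(2 + 1/2) = 1*(5/2) = 5/2 ≈ 2.5000)
R(t, g) = 5/2 + t*(g + 3*t) (R(t, g) = (g + 3*t)*t + 5/2 = t*(g + 3*t) + 5/2 = 5/2 + t*(g + 3*t))
(R(l, Z) - 2)**2 = ((5/2 + 3*(5/8)**2 + 0*(5/8)) - 2)**2 = ((5/2 + 3*(25/64) + 0) - 2)**2 = ((5/2 + 75/64 + 0) - 2)**2 = (235/64 - 2)**2 = (107/64)**2 = 11449/4096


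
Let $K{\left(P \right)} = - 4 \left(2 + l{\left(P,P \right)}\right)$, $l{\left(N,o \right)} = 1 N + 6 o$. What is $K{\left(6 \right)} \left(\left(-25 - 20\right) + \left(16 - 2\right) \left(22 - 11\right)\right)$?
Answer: $-19184$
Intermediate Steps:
$l{\left(N,o \right)} = N + 6 o$
$K{\left(P \right)} = -8 - 28 P$ ($K{\left(P \right)} = - 4 \left(2 + \left(P + 6 P\right)\right) = - 4 \left(2 + 7 P\right) = -8 - 28 P$)
$K{\left(6 \right)} \left(\left(-25 - 20\right) + \left(16 - 2\right) \left(22 - 11\right)\right) = \left(-8 - 168\right) \left(\left(-25 - 20\right) + \left(16 - 2\right) \left(22 - 11\right)\right) = \left(-8 - 168\right) \left(-45 + 14 \cdot 11\right) = - 176 \left(-45 + 154\right) = \left(-176\right) 109 = -19184$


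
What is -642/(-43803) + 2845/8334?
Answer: 14441107/40561578 ≈ 0.35603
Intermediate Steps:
-642/(-43803) + 2845/8334 = -642*(-1/43803) + 2845*(1/8334) = 214/14601 + 2845/8334 = 14441107/40561578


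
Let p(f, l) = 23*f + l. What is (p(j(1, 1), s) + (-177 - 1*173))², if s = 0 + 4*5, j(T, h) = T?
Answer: 94249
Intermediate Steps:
s = 20 (s = 0 + 20 = 20)
p(f, l) = l + 23*f
(p(j(1, 1), s) + (-177 - 1*173))² = ((20 + 23*1) + (-177 - 1*173))² = ((20 + 23) + (-177 - 173))² = (43 - 350)² = (-307)² = 94249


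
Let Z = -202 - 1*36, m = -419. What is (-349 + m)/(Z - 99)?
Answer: 768/337 ≈ 2.2789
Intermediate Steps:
Z = -238 (Z = -202 - 36 = -238)
(-349 + m)/(Z - 99) = (-349 - 419)/(-238 - 99) = -768/(-337) = -768*(-1/337) = 768/337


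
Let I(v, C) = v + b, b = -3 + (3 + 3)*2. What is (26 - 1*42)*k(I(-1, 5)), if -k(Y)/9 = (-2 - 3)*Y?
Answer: -5760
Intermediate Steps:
b = 9 (b = -3 + 6*2 = -3 + 12 = 9)
I(v, C) = 9 + v (I(v, C) = v + 9 = 9 + v)
k(Y) = 45*Y (k(Y) = -9*(-2 - 3)*Y = -(-45)*Y = 45*Y)
(26 - 1*42)*k(I(-1, 5)) = (26 - 1*42)*(45*(9 - 1)) = (26 - 42)*(45*8) = -16*360 = -5760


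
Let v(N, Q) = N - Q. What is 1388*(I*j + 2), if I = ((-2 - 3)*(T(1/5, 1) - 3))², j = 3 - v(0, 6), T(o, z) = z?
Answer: 1251976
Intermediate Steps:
j = 9 (j = 3 - (0 - 1*6) = 3 - (0 - 6) = 3 - 1*(-6) = 3 + 6 = 9)
I = 100 (I = ((-2 - 3)*(1 - 3))² = (-5*(-2))² = 10² = 100)
1388*(I*j + 2) = 1388*(100*9 + 2) = 1388*(900 + 2) = 1388*902 = 1251976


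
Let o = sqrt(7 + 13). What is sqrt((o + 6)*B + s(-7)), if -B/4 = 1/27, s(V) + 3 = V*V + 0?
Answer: sqrt(3654 - 24*sqrt(5))/9 ≈ 6.6670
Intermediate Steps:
s(V) = -3 + V**2 (s(V) = -3 + (V*V + 0) = -3 + (V**2 + 0) = -3 + V**2)
o = 2*sqrt(5) (o = sqrt(20) = 2*sqrt(5) ≈ 4.4721)
B = -4/27 ≈ -0.14815
sqrt((o + 6)*B + s(-7)) = sqrt((2*sqrt(5) + 6)*(-4/27) + (-3 + (-7)**2)) = sqrt((6 + 2*sqrt(5))*(-4/27) + (-3 + 49)) = sqrt((-8/9 - 8*sqrt(5)/27) + 46) = sqrt(406/9 - 8*sqrt(5)/27)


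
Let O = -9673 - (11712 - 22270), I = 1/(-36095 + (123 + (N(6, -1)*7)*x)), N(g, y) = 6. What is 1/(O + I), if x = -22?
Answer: 36896/32652959 ≈ 0.0011299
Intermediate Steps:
I = -1/36896 (I = 1/(-36095 + (123 + (6*7)*(-22))) = 1/(-36095 + (123 + 42*(-22))) = 1/(-36095 + (123 - 924)) = 1/(-36095 - 801) = 1/(-36896) = -1/36896 ≈ -2.7103e-5)
O = 885 (O = -9673 - 1*(-10558) = -9673 + 10558 = 885)
1/(O + I) = 1/(885 - 1/36896) = 1/(32652959/36896) = 36896/32652959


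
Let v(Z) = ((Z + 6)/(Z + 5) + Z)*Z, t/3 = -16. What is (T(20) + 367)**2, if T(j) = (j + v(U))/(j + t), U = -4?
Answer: 133956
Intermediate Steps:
t = -48 (t = 3*(-16) = -48)
v(Z) = Z*(Z + (6 + Z)/(5 + Z)) (v(Z) = ((6 + Z)/(5 + Z) + Z)*Z = (Z + (6 + Z)/(5 + Z))*Z = Z*(Z + (6 + Z)/(5 + Z)))
T(j) = (8 + j)/(-48 + j) (T(j) = (j - 4*(6 + (-4)**2 + 6*(-4))/(5 - 4))/(j - 48) = (j - 4*(6 + 16 - 24)/1)/(-48 + j) = (j - 4*1*(-2))/(-48 + j) = (j + 8)/(-48 + j) = (8 + j)/(-48 + j))
(T(20) + 367)**2 = ((8 + 20)/(-48 + 20) + 367)**2 = (28/(-28) + 367)**2 = (-1/28*28 + 367)**2 = (-1 + 367)**2 = 366**2 = 133956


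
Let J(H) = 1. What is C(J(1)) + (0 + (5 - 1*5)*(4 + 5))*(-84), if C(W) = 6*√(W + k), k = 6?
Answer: 6*√7 ≈ 15.875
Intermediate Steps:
C(W) = 6*√(6 + W) (C(W) = 6*√(W + 6) = 6*√(6 + W))
C(J(1)) + (0 + (5 - 1*5)*(4 + 5))*(-84) = 6*√(6 + 1) + (0 + (5 - 1*5)*(4 + 5))*(-84) = 6*√7 + (0 + (5 - 5)*9)*(-84) = 6*√7 + (0 + 0*9)*(-84) = 6*√7 + (0 + 0)*(-84) = 6*√7 + 0*(-84) = 6*√7 + 0 = 6*√7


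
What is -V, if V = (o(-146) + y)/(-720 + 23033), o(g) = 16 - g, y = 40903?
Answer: -41065/22313 ≈ -1.8404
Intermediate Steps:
V = 41065/22313 (V = ((16 - 1*(-146)) + 40903)/(-720 + 23033) = ((16 + 146) + 40903)/22313 = (162 + 40903)*(1/22313) = 41065*(1/22313) = 41065/22313 ≈ 1.8404)
-V = -1*41065/22313 = -41065/22313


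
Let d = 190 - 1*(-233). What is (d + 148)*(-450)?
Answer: -256950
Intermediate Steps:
d = 423 (d = 190 + 233 = 423)
(d + 148)*(-450) = (423 + 148)*(-450) = 571*(-450) = -256950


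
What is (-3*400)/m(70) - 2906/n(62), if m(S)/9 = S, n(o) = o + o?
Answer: -32993/1302 ≈ -25.340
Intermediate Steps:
n(o) = 2*o
m(S) = 9*S
(-3*400)/m(70) - 2906/n(62) = (-3*400)/((9*70)) - 2906/(2*62) = -1200/630 - 2906/124 = -1200*1/630 - 2906*1/124 = -40/21 - 1453/62 = -32993/1302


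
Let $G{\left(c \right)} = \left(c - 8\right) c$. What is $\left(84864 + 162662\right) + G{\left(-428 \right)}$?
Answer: $434134$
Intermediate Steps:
$G{\left(c \right)} = c \left(-8 + c\right)$ ($G{\left(c \right)} = \left(-8 + c\right) c = c \left(-8 + c\right)$)
$\left(84864 + 162662\right) + G{\left(-428 \right)} = \left(84864 + 162662\right) - 428 \left(-8 - 428\right) = 247526 - -186608 = 247526 + 186608 = 434134$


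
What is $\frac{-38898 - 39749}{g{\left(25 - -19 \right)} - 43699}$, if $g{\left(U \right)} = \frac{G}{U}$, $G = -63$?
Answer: $\frac{3460468}{1922819} \approx 1.7997$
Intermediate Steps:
$g{\left(U \right)} = - \frac{63}{U}$
$\frac{-38898 - 39749}{g{\left(25 - -19 \right)} - 43699} = \frac{-38898 - 39749}{- \frac{63}{25 - -19} - 43699} = - \frac{78647}{- \frac{63}{25 + 19} - 43699} = - \frac{78647}{- \frac{63}{44} - 43699} = - \frac{78647}{- \frac{1922819}{44}} = \left(-78647\right) \left(- \frac{44}{1922819}\right) = \frac{3460468}{1922819}$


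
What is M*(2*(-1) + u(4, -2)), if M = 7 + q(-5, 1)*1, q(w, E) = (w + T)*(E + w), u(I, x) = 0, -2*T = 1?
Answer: -58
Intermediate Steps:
T = -½ (T = -½*1 = -½ ≈ -0.50000)
q(w, E) = (-½ + w)*(E + w) (q(w, E) = (w - ½)*(E + w) = (-½ + w)*(E + w))
M = 29 (M = 7 + ((-5)² - ½*1 - ½*(-5) + 1*(-5))*1 = 7 + (25 - ½ + 5/2 - 5)*1 = 7 + 22*1 = 7 + 22 = 29)
M*(2*(-1) + u(4, -2)) = 29*(2*(-1) + 0) = 29*(-2 + 0) = 29*(-2) = -58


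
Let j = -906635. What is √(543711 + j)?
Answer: 2*I*√90731 ≈ 602.43*I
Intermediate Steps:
√(543711 + j) = √(543711 - 906635) = √(-362924) = 2*I*√90731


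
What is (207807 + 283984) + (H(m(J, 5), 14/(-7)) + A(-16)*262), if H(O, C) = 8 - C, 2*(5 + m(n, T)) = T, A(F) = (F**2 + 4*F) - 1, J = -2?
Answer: 541843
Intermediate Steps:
A(F) = -1 + F**2 + 4*F
m(n, T) = -5 + T/2
(207807 + 283984) + (H(m(J, 5), 14/(-7)) + A(-16)*262) = (207807 + 283984) + ((8 - 14/(-7)) + (-1 + (-16)**2 + 4*(-16))*262) = 491791 + ((8 - 14*(-1)/7) + (-1 + 256 - 64)*262) = 491791 + ((8 - 1*(-2)) + 191*262) = 491791 + ((8 + 2) + 50042) = 491791 + (10 + 50042) = 491791 + 50052 = 541843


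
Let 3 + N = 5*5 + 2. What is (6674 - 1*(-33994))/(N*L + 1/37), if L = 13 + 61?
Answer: 1504716/65713 ≈ 22.898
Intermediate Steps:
L = 74
N = 24 (N = -3 + (5*5 + 2) = -3 + (25 + 2) = -3 + 27 = 24)
(6674 - 1*(-33994))/(N*L + 1/37) = (6674 - 1*(-33994))/(24*74 + 1/37) = (6674 + 33994)/(1776 + 1/37) = 40668/(65713/37) = 40668*(37/65713) = 1504716/65713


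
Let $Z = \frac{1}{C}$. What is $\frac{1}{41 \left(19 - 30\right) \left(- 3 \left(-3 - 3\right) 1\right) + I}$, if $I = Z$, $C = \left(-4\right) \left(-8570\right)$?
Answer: $- \frac{34280}{278285039} \approx -0.00012318$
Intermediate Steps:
$C = 34280$
$Z = \frac{1}{34280} \approx 2.9172 \cdot 10^{-5}$
$I = \frac{1}{34280} \approx 2.9172 \cdot 10^{-5}$
$\frac{1}{41 \left(19 - 30\right) \left(- 3 \left(-3 - 3\right) 1\right) + I} = \frac{1}{41 \left(19 - 30\right) \left(- 3 \left(-3 - 3\right) 1\right) + \frac{1}{34280}} = \frac{1}{41 \left(19 - 30\right) \left(- 3 \left(\left(-6\right) 1\right)\right) + \frac{1}{34280}} = \frac{1}{41 \left(-11\right) \left(\left(-3\right) \left(-6\right)\right) + \frac{1}{34280}} = \frac{1}{\left(-451\right) 18 + \frac{1}{34280}} = \frac{1}{-8118 + \frac{1}{34280}} = \frac{1}{- \frac{278285039}{34280}} = - \frac{34280}{278285039}$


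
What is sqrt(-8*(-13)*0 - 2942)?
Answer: I*sqrt(2942) ≈ 54.24*I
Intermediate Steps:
sqrt(-8*(-13)*0 - 2942) = sqrt(104*0 - 2942) = sqrt(0 - 2942) = sqrt(-2942) = I*sqrt(2942)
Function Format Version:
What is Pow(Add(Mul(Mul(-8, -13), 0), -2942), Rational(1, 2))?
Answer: Mul(I, Pow(2942, Rational(1, 2))) ≈ Mul(54.240, I)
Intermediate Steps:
Pow(Add(Mul(Mul(-8, -13), 0), -2942), Rational(1, 2)) = Pow(Add(Mul(104, 0), -2942), Rational(1, 2)) = Pow(Add(0, -2942), Rational(1, 2)) = Pow(-2942, Rational(1, 2)) = Mul(I, Pow(2942, Rational(1, 2)))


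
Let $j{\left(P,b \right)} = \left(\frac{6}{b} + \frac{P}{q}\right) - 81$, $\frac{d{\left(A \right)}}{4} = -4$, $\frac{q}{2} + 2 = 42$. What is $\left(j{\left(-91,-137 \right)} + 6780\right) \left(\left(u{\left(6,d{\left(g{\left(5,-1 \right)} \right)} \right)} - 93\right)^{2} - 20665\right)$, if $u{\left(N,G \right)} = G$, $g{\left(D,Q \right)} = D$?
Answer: $- \frac{40301043057}{685} \approx -5.8834 \cdot 10^{7}$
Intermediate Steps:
$q = 80$ ($q = -4 + 2 \cdot 42 = -4 + 84 = 80$)
$d{\left(A \right)} = -16$ ($d{\left(A \right)} = 4 \left(-4\right) = -16$)
$j{\left(P,b \right)} = -81 + \frac{6}{b} + \frac{P}{80}$ ($j{\left(P,b \right)} = \left(\frac{6}{b} + \frac{P}{80}\right) - 81 = -81 + \frac{6}{b} + \frac{P}{80}$)
$\left(j{\left(-91,-137 \right)} + 6780\right) \left(\left(u{\left(6,d{\left(g{\left(5,-1 \right)} \right)} \right)} - 93\right)^{2} - 20665\right) = \left(\left(-81 + \frac{6}{-137} + \frac{1}{80} \left(-91\right)\right) + 6780\right) \left(\left(-16 - 93\right)^{2} - 20665\right) = \left(\left(-81 + 6 \left(- \frac{1}{137}\right) - \frac{91}{80}\right) + 6780\right) \left(\left(-109\right)^{2} - 20665\right) = \left(\left(-81 - \frac{6}{137} - \frac{91}{80}\right) + 6780\right) \left(11881 - 20665\right) = \left(- \frac{900707}{10960} + 6780\right) \left(-8784\right) = \frac{73408093}{10960} \left(-8784\right) = - \frac{40301043057}{685}$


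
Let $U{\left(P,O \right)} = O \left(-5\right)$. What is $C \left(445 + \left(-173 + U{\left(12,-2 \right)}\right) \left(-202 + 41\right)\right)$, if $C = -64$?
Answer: $-1708032$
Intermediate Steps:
$U{\left(P,O \right)} = - 5 O$
$C \left(445 + \left(-173 + U{\left(12,-2 \right)}\right) \left(-202 + 41\right)\right) = - 64 \left(445 + \left(-173 - -10\right) \left(-202 + 41\right)\right) = - 64 \left(445 + \left(-173 + 10\right) \left(-161\right)\right) = - 64 \left(445 - -26243\right) = - 64 \left(445 + 26243\right) = \left(-64\right) 26688 = -1708032$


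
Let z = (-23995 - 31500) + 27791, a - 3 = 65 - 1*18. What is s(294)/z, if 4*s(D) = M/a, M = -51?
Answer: 51/5540800 ≈ 9.2045e-6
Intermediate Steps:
a = 50 (a = 3 + (65 - 1*18) = 3 + (65 - 18) = 3 + 47 = 50)
z = -27704 (z = -55495 + 27791 = -27704)
s(D) = -51/200 (s(D) = (-51/50)/4 = (-51*1/50)/4 = (¼)*(-51/50) = -51/200)
s(294)/z = -51/200/(-27704) = -51/200*(-1/27704) = 51/5540800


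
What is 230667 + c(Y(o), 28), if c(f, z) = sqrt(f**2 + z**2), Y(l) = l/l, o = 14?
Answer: 230667 + sqrt(785) ≈ 2.3070e+5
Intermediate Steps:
Y(l) = 1
230667 + c(Y(o), 28) = 230667 + sqrt(1**2 + 28**2) = 230667 + sqrt(1 + 784) = 230667 + sqrt(785)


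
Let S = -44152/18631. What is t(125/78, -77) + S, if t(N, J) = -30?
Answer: -603082/18631 ≈ -32.370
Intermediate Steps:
S = -44152/18631 (S = -44152*1/18631 = -44152/18631 ≈ -2.3698)
t(125/78, -77) + S = -30 - 44152/18631 = -603082/18631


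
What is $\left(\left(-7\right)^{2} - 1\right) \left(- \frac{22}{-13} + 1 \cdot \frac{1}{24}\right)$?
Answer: $\frac{1082}{13} \approx 83.231$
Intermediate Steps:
$\left(\left(-7\right)^{2} - 1\right) \left(- \frac{22}{-13} + 1 \cdot \frac{1}{24}\right) = \left(49 - 1\right) \left(\left(-22\right) \left(- \frac{1}{13}\right) + 1 \cdot \frac{1}{24}\right) = 48 \left(\frac{22}{13} + \frac{1}{24}\right) = 48 \cdot \frac{541}{312} = \frac{1082}{13}$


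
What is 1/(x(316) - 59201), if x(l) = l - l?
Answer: -1/59201 ≈ -1.6892e-5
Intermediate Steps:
x(l) = 0
1/(x(316) - 59201) = 1/(0 - 59201) = 1/(-59201) = -1/59201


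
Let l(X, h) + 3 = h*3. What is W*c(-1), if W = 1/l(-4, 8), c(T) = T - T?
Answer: 0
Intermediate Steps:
c(T) = 0
l(X, h) = -3 + 3*h (l(X, h) = -3 + h*3 = -3 + 3*h)
W = 1/21 (W = 1/(-3 + 3*8) = 1/(-3 + 24) = 1/21 ≈ 0.047619)
W*c(-1) = (1/21)*0 = 0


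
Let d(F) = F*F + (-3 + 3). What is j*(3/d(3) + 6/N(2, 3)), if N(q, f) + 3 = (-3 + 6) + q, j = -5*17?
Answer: -850/3 ≈ -283.33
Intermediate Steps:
j = -85
N(q, f) = q (N(q, f) = -3 + ((-3 + 6) + q) = -3 + (3 + q) = q)
d(F) = F**2 (d(F) = F**2 + 0 = F**2)
j*(3/d(3) + 6/N(2, 3)) = -85*(3/(3**2) + 6/2) = -85*(3/9 + 6*(1/2)) = -85*(3*(1/9) + 3) = -85*(1/3 + 3) = -85*10/3 = -850/3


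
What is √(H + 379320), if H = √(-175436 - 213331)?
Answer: √(379320 + I*√388767) ≈ 615.89 + 0.506*I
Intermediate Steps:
H = I*√388767 (H = √(-388767) = I*√388767 ≈ 623.51*I)
√(H + 379320) = √(I*√388767 + 379320) = √(379320 + I*√388767)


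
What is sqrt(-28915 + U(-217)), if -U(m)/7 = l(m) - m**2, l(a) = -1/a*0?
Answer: 6*sqrt(8353) ≈ 548.37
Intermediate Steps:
l(a) = 0
U(m) = 7*m**2 (U(m) = -7*(0 - m**2) = -(-7)*m**2 = 7*m**2)
sqrt(-28915 + U(-217)) = sqrt(-28915 + 7*(-217)**2) = sqrt(-28915 + 7*47089) = sqrt(-28915 + 329623) = sqrt(300708) = 6*sqrt(8353)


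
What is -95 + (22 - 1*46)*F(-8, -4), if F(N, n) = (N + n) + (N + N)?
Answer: 577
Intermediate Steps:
F(N, n) = n + 3*N (F(N, n) = (N + n) + 2*N = n + 3*N)
-95 + (22 - 1*46)*F(-8, -4) = -95 + (22 - 1*46)*(-4 + 3*(-8)) = -95 + (22 - 46)*(-4 - 24) = -95 - 24*(-28) = -95 + 672 = 577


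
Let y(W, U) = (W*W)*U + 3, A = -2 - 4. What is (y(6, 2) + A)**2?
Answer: 4761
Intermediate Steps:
A = -6
y(W, U) = 3 + U*W**2 (y(W, U) = W**2*U + 3 = U*W**2 + 3 = 3 + U*W**2)
(y(6, 2) + A)**2 = ((3 + 2*6**2) - 6)**2 = ((3 + 2*36) - 6)**2 = ((3 + 72) - 6)**2 = (75 - 6)**2 = 69**2 = 4761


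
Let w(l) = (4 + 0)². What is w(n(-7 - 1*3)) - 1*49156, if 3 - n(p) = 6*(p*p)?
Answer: -49140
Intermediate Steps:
n(p) = 3 - 6*p² (n(p) = 3 - 6*p*p = 3 - 6*p²)
w(l) = 16 (w(l) = 4² = 16)
w(n(-7 - 1*3)) - 1*49156 = 16 - 1*49156 = 16 - 49156 = -49140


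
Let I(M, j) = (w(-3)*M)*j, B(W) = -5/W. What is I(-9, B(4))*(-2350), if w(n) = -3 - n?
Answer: 0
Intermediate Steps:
I(M, j) = 0 (I(M, j) = ((-3 - 1*(-3))*M)*j = ((-3 + 3)*M)*j = (0*M)*j = 0*j = 0)
I(-9, B(4))*(-2350) = 0*(-2350) = 0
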